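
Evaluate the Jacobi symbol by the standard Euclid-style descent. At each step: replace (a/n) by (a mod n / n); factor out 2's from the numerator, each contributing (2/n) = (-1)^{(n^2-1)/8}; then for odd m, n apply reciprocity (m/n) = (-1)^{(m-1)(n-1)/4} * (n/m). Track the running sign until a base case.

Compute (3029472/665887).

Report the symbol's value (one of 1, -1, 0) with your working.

(3029472/665887) = (365924/665887)   [reduce mod 665887]
365924 = 2^2·91481; (2/665887) = +1 since 665887 mod 8 = 7, so (365924/665887) = (+1)^2·(91481/665887); sign now +1
reciprocity: (91481/665887) = +1·(665887/91481) since 91481 mod 4 = 1, 665887 mod 4 = 3; sign now +1
(665887/91481) = (25520/91481)   [reduce mod 91481]
25520 = 2^4·1595; (2/91481) = +1 since 91481 mod 8 = 1, so (25520/91481) = (+1)^4·(1595/91481); sign now +1
reciprocity: (1595/91481) = +1·(91481/1595) since 1595 mod 4 = 3, 91481 mod 4 = 1; sign now +1
(91481/1595) = (566/1595)   [reduce mod 1595]
566 = 2^1·283; (2/1595) = -1 since 1595 mod 8 = 3, so (566/1595) = (-1)^1·(283/1595); sign now -1
reciprocity: (283/1595) = -1·(1595/283) since 283 mod 4 = 3, 1595 mod 4 = 3; sign now +1
(1595/283) = (180/283)   [reduce mod 283]
180 = 2^2·45; (2/283) = -1 since 283 mod 8 = 3, so (180/283) = (-1)^2·(45/283); sign now +1
reciprocity: (45/283) = +1·(283/45) since 45 mod 4 = 1, 283 mod 4 = 3; sign now +1
(283/45) = (13/45)   [reduce mod 45]
reciprocity: (13/45) = +1·(45/13) since 13 mod 4 = 1, 45 mod 4 = 1; sign now +1
(45/13) = (6/13)   [reduce mod 13]
6 = 2^1·3; (2/13) = -1 since 13 mod 8 = 5, so (6/13) = (-1)^1·(3/13); sign now -1
reciprocity: (3/13) = +1·(13/3) since 3 mod 4 = 3, 13 mod 4 = 1; sign now -1
(13/3) = (1/3)   [reduce mod 3]
(1/3) = 1; final value = sign = -1

-1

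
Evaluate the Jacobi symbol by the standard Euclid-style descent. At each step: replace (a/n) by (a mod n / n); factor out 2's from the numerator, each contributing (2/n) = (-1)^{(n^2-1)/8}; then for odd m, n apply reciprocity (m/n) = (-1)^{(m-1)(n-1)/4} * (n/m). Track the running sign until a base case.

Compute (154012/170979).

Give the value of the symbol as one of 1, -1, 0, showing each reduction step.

factor out 2^2: 154012 = 2^2·38503; with 170979 mod 8 = 3, (2/170979) = -1; sign now +1; continue with (38503/170979)
flip (38503/170979) -> (170979/38503): both odd, 38503 mod 4 = 3, 170979 mod 4 = 3, so the flip contributes -1; sign now -1
(170979/38503): 170979 mod 38503 = 16967, so (170979/38503) = (16967/38503)
flip (16967/38503) -> (38503/16967): both odd, 16967 mod 4 = 3, 38503 mod 4 = 3, so the flip contributes -1; sign now +1
(38503/16967): 38503 mod 16967 = 4569, so (38503/16967) = (4569/16967)
flip (4569/16967) -> (16967/4569): both odd, 4569 mod 4 = 1, 16967 mod 4 = 3, so the flip contributes +1; sign now +1
(16967/4569): 16967 mod 4569 = 3260, so (16967/4569) = (3260/4569)
factor out 2^2: 3260 = 2^2·815; with 4569 mod 8 = 1, (2/4569) = +1; sign now +1; continue with (815/4569)
flip (815/4569) -> (4569/815): both odd, 815 mod 4 = 3, 4569 mod 4 = 1, so the flip contributes +1; sign now +1
(4569/815): 4569 mod 815 = 494, so (4569/815) = (494/815)
factor out 2^1: 494 = 2^1·247; with 815 mod 8 = 7, (2/815) = +1; sign now +1; continue with (247/815)
flip (247/815) -> (815/247): both odd, 247 mod 4 = 3, 815 mod 4 = 3, so the flip contributes -1; sign now -1
(815/247): 815 mod 247 = 74, so (815/247) = (74/247)
factor out 2^1: 74 = 2^1·37; with 247 mod 8 = 7, (2/247) = +1; sign now -1; continue with (37/247)
flip (37/247) -> (247/37): both odd, 37 mod 4 = 1, 247 mod 4 = 3, so the flip contributes +1; sign now -1
(247/37): 247 mod 37 = 25, so (247/37) = (25/37)
flip (25/37) -> (37/25): both odd, 25 mod 4 = 1, 37 mod 4 = 1, so the flip contributes +1; sign now -1
(37/25): 37 mod 25 = 12, so (37/25) = (12/25)
factor out 2^2: 12 = 2^2·3; with 25 mod 8 = 1, (2/25) = +1; sign now -1; continue with (3/25)
flip (3/25) -> (25/3): both odd, 3 mod 4 = 3, 25 mod 4 = 1, so the flip contributes +1; sign now -1
(25/3): 25 mod 3 = 1, so (25/3) = (1/3)
reached (1/3) = 1, so the symbol is -1

-1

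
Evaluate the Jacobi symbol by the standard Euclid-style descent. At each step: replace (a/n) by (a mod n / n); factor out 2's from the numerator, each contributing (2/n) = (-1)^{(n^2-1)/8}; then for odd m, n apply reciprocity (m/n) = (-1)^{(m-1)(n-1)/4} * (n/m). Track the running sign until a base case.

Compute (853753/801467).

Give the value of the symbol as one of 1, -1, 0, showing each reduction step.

(853753/801467) = (52286/801467)   [reduce mod 801467]
52286 = 2^1·26143; (2/801467) = -1 since 801467 mod 8 = 3, so (52286/801467) = (-1)^1·(26143/801467); sign now -1
reciprocity: (26143/801467) = -1·(801467/26143) since 26143 mod 4 = 3, 801467 mod 4 = 3; sign now +1
(801467/26143) = (17177/26143)   [reduce mod 26143]
reciprocity: (17177/26143) = +1·(26143/17177) since 17177 mod 4 = 1, 26143 mod 4 = 3; sign now +1
(26143/17177) = (8966/17177)   [reduce mod 17177]
8966 = 2^1·4483; (2/17177) = +1 since 17177 mod 8 = 1, so (8966/17177) = (+1)^1·(4483/17177); sign now +1
reciprocity: (4483/17177) = +1·(17177/4483) since 4483 mod 4 = 3, 17177 mod 4 = 1; sign now +1
(17177/4483) = (3728/4483)   [reduce mod 4483]
3728 = 2^4·233; (2/4483) = -1 since 4483 mod 8 = 3, so (3728/4483) = (-1)^4·(233/4483); sign now +1
reciprocity: (233/4483) = +1·(4483/233) since 233 mod 4 = 1, 4483 mod 4 = 3; sign now +1
(4483/233) = (56/233)   [reduce mod 233]
56 = 2^3·7; (2/233) = +1 since 233 mod 8 = 1, so (56/233) = (+1)^3·(7/233); sign now +1
reciprocity: (7/233) = +1·(233/7) since 7 mod 4 = 3, 233 mod 4 = 1; sign now +1
(233/7) = (2/7)   [reduce mod 7]
2 = 2^1·1; (2/7) = +1 since 7 mod 8 = 7, so (2/7) = (+1)^1·(1/7); sign now +1
(1/7) = 1; final value = sign = +1

1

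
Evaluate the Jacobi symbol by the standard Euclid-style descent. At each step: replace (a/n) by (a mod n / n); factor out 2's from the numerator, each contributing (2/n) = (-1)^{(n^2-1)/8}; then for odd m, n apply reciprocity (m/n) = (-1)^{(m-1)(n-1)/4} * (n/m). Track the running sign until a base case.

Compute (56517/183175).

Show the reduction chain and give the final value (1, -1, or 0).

reciprocity: (56517/183175) = +1·(183175/56517) since 56517 mod 4 = 1, 183175 mod 4 = 3; sign now +1
(183175/56517) = (13624/56517)   [reduce mod 56517]
13624 = 2^3·1703; (2/56517) = -1 since 56517 mod 8 = 5, so (13624/56517) = (-1)^3·(1703/56517); sign now -1
reciprocity: (1703/56517) = +1·(56517/1703) since 1703 mod 4 = 3, 56517 mod 4 = 1; sign now -1
(56517/1703) = (318/1703)   [reduce mod 1703]
318 = 2^1·159; (2/1703) = +1 since 1703 mod 8 = 7, so (318/1703) = (+1)^1·(159/1703); sign now -1
reciprocity: (159/1703) = -1·(1703/159) since 159 mod 4 = 3, 1703 mod 4 = 3; sign now +1
(1703/159) = (113/159)   [reduce mod 159]
reciprocity: (113/159) = +1·(159/113) since 113 mod 4 = 1, 159 mod 4 = 3; sign now +1
(159/113) = (46/113)   [reduce mod 113]
46 = 2^1·23; (2/113) = +1 since 113 mod 8 = 1, so (46/113) = (+1)^1·(23/113); sign now +1
reciprocity: (23/113) = +1·(113/23) since 23 mod 4 = 3, 113 mod 4 = 1; sign now +1
(113/23) = (21/23)   [reduce mod 23]
reciprocity: (21/23) = +1·(23/21) since 21 mod 4 = 1, 23 mod 4 = 3; sign now +1
(23/21) = (2/21)   [reduce mod 21]
2 = 2^1·1; (2/21) = -1 since 21 mod 8 = 5, so (2/21) = (-1)^1·(1/21); sign now -1
(1/21) = 1; final value = sign = -1

-1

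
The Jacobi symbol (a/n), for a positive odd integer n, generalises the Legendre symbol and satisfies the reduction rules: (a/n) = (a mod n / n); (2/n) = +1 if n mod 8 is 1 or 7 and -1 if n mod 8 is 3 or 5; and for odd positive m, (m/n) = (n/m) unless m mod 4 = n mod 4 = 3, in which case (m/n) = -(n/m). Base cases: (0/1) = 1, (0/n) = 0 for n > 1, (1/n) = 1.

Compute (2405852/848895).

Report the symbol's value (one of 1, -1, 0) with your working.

-1

(2405852/848895): 2405852 mod 848895 = 708062, so (2405852/848895) = (708062/848895)
factor out 2^1: 708062 = 2^1·354031; with 848895 mod 8 = 7, (2/848895) = +1; sign now +1; continue with (354031/848895)
flip (354031/848895) -> (848895/354031): both odd, 354031 mod 4 = 3, 848895 mod 4 = 3, so the flip contributes -1; sign now -1
(848895/354031): 848895 mod 354031 = 140833, so (848895/354031) = (140833/354031)
flip (140833/354031) -> (354031/140833): both odd, 140833 mod 4 = 1, 354031 mod 4 = 3, so the flip contributes +1; sign now -1
(354031/140833): 354031 mod 140833 = 72365, so (354031/140833) = (72365/140833)
flip (72365/140833) -> (140833/72365): both odd, 72365 mod 4 = 1, 140833 mod 4 = 1, so the flip contributes +1; sign now -1
(140833/72365): 140833 mod 72365 = 68468, so (140833/72365) = (68468/72365)
factor out 2^2: 68468 = 2^2·17117; with 72365 mod 8 = 5, (2/72365) = -1; sign now -1; continue with (17117/72365)
flip (17117/72365) -> (72365/17117): both odd, 17117 mod 4 = 1, 72365 mod 4 = 1, so the flip contributes +1; sign now -1
(72365/17117): 72365 mod 17117 = 3897, so (72365/17117) = (3897/17117)
flip (3897/17117) -> (17117/3897): both odd, 3897 mod 4 = 1, 17117 mod 4 = 1, so the flip contributes +1; sign now -1
(17117/3897): 17117 mod 3897 = 1529, so (17117/3897) = (1529/3897)
flip (1529/3897) -> (3897/1529): both odd, 1529 mod 4 = 1, 3897 mod 4 = 1, so the flip contributes +1; sign now -1
(3897/1529): 3897 mod 1529 = 839, so (3897/1529) = (839/1529)
flip (839/1529) -> (1529/839): both odd, 839 mod 4 = 3, 1529 mod 4 = 1, so the flip contributes +1; sign now -1
(1529/839): 1529 mod 839 = 690, so (1529/839) = (690/839)
factor out 2^1: 690 = 2^1·345; with 839 mod 8 = 7, (2/839) = +1; sign now -1; continue with (345/839)
flip (345/839) -> (839/345): both odd, 345 mod 4 = 1, 839 mod 4 = 3, so the flip contributes +1; sign now -1
(839/345): 839 mod 345 = 149, so (839/345) = (149/345)
flip (149/345) -> (345/149): both odd, 149 mod 4 = 1, 345 mod 4 = 1, so the flip contributes +1; sign now -1
(345/149): 345 mod 149 = 47, so (345/149) = (47/149)
flip (47/149) -> (149/47): both odd, 47 mod 4 = 3, 149 mod 4 = 1, so the flip contributes +1; sign now -1
(149/47): 149 mod 47 = 8, so (149/47) = (8/47)
factor out 2^3: 8 = 2^3·1; with 47 mod 8 = 7, (2/47) = +1; sign now -1; continue with (1/47)
reached (1/47) = 1, so the symbol is -1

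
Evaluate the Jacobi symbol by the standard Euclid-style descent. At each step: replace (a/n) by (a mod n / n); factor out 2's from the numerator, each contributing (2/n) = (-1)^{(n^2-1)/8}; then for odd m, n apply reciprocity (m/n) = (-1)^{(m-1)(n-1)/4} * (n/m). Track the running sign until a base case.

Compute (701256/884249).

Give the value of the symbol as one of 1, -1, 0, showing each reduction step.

1

factor out 2^3: 701256 = 2^3·87657; with 884249 mod 8 = 1, (2/884249) = +1; sign now +1; continue with (87657/884249)
flip (87657/884249) -> (884249/87657): both odd, 87657 mod 4 = 1, 884249 mod 4 = 1, so the flip contributes +1; sign now +1
(884249/87657): 884249 mod 87657 = 7679, so (884249/87657) = (7679/87657)
flip (7679/87657) -> (87657/7679): both odd, 7679 mod 4 = 3, 87657 mod 4 = 1, so the flip contributes +1; sign now +1
(87657/7679): 87657 mod 7679 = 3188, so (87657/7679) = (3188/7679)
factor out 2^2: 3188 = 2^2·797; with 7679 mod 8 = 7, (2/7679) = +1; sign now +1; continue with (797/7679)
flip (797/7679) -> (7679/797): both odd, 797 mod 4 = 1, 7679 mod 4 = 3, so the flip contributes +1; sign now +1
(7679/797): 7679 mod 797 = 506, so (7679/797) = (506/797)
factor out 2^1: 506 = 2^1·253; with 797 mod 8 = 5, (2/797) = -1; sign now -1; continue with (253/797)
flip (253/797) -> (797/253): both odd, 253 mod 4 = 1, 797 mod 4 = 1, so the flip contributes +1; sign now -1
(797/253): 797 mod 253 = 38, so (797/253) = (38/253)
factor out 2^1: 38 = 2^1·19; with 253 mod 8 = 5, (2/253) = -1; sign now +1; continue with (19/253)
flip (19/253) -> (253/19): both odd, 19 mod 4 = 3, 253 mod 4 = 1, so the flip contributes +1; sign now +1
(253/19): 253 mod 19 = 6, so (253/19) = (6/19)
factor out 2^1: 6 = 2^1·3; with 19 mod 8 = 3, (2/19) = -1; sign now -1; continue with (3/19)
flip (3/19) -> (19/3): both odd, 3 mod 4 = 3, 19 mod 4 = 3, so the flip contributes -1; sign now +1
(19/3): 19 mod 3 = 1, so (19/3) = (1/3)
reached (1/3) = 1, so the symbol is +1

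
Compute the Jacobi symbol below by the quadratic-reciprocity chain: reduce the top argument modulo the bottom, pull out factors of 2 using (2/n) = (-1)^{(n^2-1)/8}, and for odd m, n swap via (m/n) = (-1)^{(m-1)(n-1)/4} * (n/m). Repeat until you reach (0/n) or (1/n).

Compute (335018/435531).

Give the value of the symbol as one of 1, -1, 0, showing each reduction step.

335018 = 2^1·167509; (2/435531) = -1 since 435531 mod 8 = 3, so (335018/435531) = (-1)^1·(167509/435531); sign now -1
reciprocity: (167509/435531) = +1·(435531/167509) since 167509 mod 4 = 1, 435531 mod 4 = 3; sign now -1
(435531/167509) = (100513/167509)   [reduce mod 167509]
reciprocity: (100513/167509) = +1·(167509/100513) since 100513 mod 4 = 1, 167509 mod 4 = 1; sign now -1
(167509/100513) = (66996/100513)   [reduce mod 100513]
66996 = 2^2·16749; (2/100513) = +1 since 100513 mod 8 = 1, so (66996/100513) = (+1)^2·(16749/100513); sign now -1
reciprocity: (16749/100513) = +1·(100513/16749) since 16749 mod 4 = 1, 100513 mod 4 = 1; sign now -1
(100513/16749) = (19/16749)   [reduce mod 16749]
reciprocity: (19/16749) = +1·(16749/19) since 19 mod 4 = 3, 16749 mod 4 = 1; sign now -1
(16749/19) = (10/19)   [reduce mod 19]
10 = 2^1·5; (2/19) = -1 since 19 mod 8 = 3, so (10/19) = (-1)^1·(5/19); sign now +1
reciprocity: (5/19) = +1·(19/5) since 5 mod 4 = 1, 19 mod 4 = 3; sign now +1
(19/5) = (4/5)   [reduce mod 5]
4 = 2^2·1; (2/5) = -1 since 5 mod 8 = 5, so (4/5) = (-1)^2·(1/5); sign now +1
(1/5) = 1; final value = sign = +1

1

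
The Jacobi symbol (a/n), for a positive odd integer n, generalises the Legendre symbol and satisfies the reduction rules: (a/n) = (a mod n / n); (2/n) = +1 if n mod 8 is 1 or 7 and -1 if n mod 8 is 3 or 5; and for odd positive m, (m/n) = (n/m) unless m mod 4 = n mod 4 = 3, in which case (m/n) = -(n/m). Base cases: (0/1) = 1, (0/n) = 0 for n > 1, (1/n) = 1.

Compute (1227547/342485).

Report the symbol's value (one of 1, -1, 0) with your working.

(1227547/342485) = (200092/342485)   [reduce mod 342485]
200092 = 2^2·50023; (2/342485) = -1 since 342485 mod 8 = 5, so (200092/342485) = (-1)^2·(50023/342485); sign now +1
reciprocity: (50023/342485) = +1·(342485/50023) since 50023 mod 4 = 3, 342485 mod 4 = 1; sign now +1
(342485/50023) = (42347/50023)   [reduce mod 50023]
reciprocity: (42347/50023) = -1·(50023/42347) since 42347 mod 4 = 3, 50023 mod 4 = 3; sign now -1
(50023/42347) = (7676/42347)   [reduce mod 42347]
7676 = 2^2·1919; (2/42347) = -1 since 42347 mod 8 = 3, so (7676/42347) = (-1)^2·(1919/42347); sign now -1
reciprocity: (1919/42347) = -1·(42347/1919) since 1919 mod 4 = 3, 42347 mod 4 = 3; sign now +1
(42347/1919) = (129/1919)   [reduce mod 1919]
reciprocity: (129/1919) = +1·(1919/129) since 129 mod 4 = 1, 1919 mod 4 = 3; sign now +1
(1919/129) = (113/129)   [reduce mod 129]
reciprocity: (113/129) = +1·(129/113) since 113 mod 4 = 1, 129 mod 4 = 1; sign now +1
(129/113) = (16/113)   [reduce mod 113]
16 = 2^4·1; (2/113) = +1 since 113 mod 8 = 1, so (16/113) = (+1)^4·(1/113); sign now +1
(1/113) = 1; final value = sign = +1

1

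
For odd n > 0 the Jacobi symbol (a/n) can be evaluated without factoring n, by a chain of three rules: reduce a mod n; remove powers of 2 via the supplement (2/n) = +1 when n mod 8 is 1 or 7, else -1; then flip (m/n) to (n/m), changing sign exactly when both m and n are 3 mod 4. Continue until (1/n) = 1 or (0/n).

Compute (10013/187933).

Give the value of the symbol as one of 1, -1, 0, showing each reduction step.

reciprocity: (10013/187933) = +1·(187933/10013) since 10013 mod 4 = 1, 187933 mod 4 = 1; sign now +1
(187933/10013) = (7699/10013)   [reduce mod 10013]
reciprocity: (7699/10013) = +1·(10013/7699) since 7699 mod 4 = 3, 10013 mod 4 = 1; sign now +1
(10013/7699) = (2314/7699)   [reduce mod 7699]
2314 = 2^1·1157; (2/7699) = -1 since 7699 mod 8 = 3, so (2314/7699) = (-1)^1·(1157/7699); sign now -1
reciprocity: (1157/7699) = +1·(7699/1157) since 1157 mod 4 = 1, 7699 mod 4 = 3; sign now -1
(7699/1157) = (757/1157)   [reduce mod 1157]
reciprocity: (757/1157) = +1·(1157/757) since 757 mod 4 = 1, 1157 mod 4 = 1; sign now -1
(1157/757) = (400/757)   [reduce mod 757]
400 = 2^4·25; (2/757) = -1 since 757 mod 8 = 5, so (400/757) = (-1)^4·(25/757); sign now -1
reciprocity: (25/757) = +1·(757/25) since 25 mod 4 = 1, 757 mod 4 = 1; sign now -1
(757/25) = (7/25)   [reduce mod 25]
reciprocity: (7/25) = +1·(25/7) since 7 mod 4 = 3, 25 mod 4 = 1; sign now -1
(25/7) = (4/7)   [reduce mod 7]
4 = 2^2·1; (2/7) = +1 since 7 mod 8 = 7, so (4/7) = (+1)^2·(1/7); sign now -1
(1/7) = 1; final value = sign = -1

-1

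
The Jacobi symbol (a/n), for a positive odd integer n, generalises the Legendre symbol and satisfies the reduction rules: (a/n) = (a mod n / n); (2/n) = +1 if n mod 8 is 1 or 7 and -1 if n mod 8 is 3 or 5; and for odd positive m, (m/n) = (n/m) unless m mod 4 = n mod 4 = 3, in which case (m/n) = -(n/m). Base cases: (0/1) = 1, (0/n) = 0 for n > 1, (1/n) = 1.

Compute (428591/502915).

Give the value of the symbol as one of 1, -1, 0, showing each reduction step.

reciprocity: (428591/502915) = -1·(502915/428591) since 428591 mod 4 = 3, 502915 mod 4 = 3; sign now -1
(502915/428591) = (74324/428591)   [reduce mod 428591]
74324 = 2^2·18581; (2/428591) = +1 since 428591 mod 8 = 7, so (74324/428591) = (+1)^2·(18581/428591); sign now -1
reciprocity: (18581/428591) = +1·(428591/18581) since 18581 mod 4 = 1, 428591 mod 4 = 3; sign now -1
(428591/18581) = (1228/18581)   [reduce mod 18581]
1228 = 2^2·307; (2/18581) = -1 since 18581 mod 8 = 5, so (1228/18581) = (-1)^2·(307/18581); sign now -1
reciprocity: (307/18581) = +1·(18581/307) since 307 mod 4 = 3, 18581 mod 4 = 1; sign now -1
(18581/307) = (161/307)   [reduce mod 307]
reciprocity: (161/307) = +1·(307/161) since 161 mod 4 = 1, 307 mod 4 = 3; sign now -1
(307/161) = (146/161)   [reduce mod 161]
146 = 2^1·73; (2/161) = +1 since 161 mod 8 = 1, so (146/161) = (+1)^1·(73/161); sign now -1
reciprocity: (73/161) = +1·(161/73) since 73 mod 4 = 1, 161 mod 4 = 1; sign now -1
(161/73) = (15/73)   [reduce mod 73]
reciprocity: (15/73) = +1·(73/15) since 15 mod 4 = 3, 73 mod 4 = 1; sign now -1
(73/15) = (13/15)   [reduce mod 15]
reciprocity: (13/15) = +1·(15/13) since 13 mod 4 = 1, 15 mod 4 = 3; sign now -1
(15/13) = (2/13)   [reduce mod 13]
2 = 2^1·1; (2/13) = -1 since 13 mod 8 = 5, so (2/13) = (-1)^1·(1/13); sign now +1
(1/13) = 1; final value = sign = +1

1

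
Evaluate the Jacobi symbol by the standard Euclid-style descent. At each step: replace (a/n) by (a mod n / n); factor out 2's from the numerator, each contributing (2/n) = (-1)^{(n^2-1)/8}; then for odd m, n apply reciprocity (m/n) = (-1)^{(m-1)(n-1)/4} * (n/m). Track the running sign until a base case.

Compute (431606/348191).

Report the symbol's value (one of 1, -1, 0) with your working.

(431606/348191): 431606 mod 348191 = 83415, so (431606/348191) = (83415/348191)
flip (83415/348191) -> (348191/83415): both odd, 83415 mod 4 = 3, 348191 mod 4 = 3, so the flip contributes -1; sign now -1
(348191/83415): 348191 mod 83415 = 14531, so (348191/83415) = (14531/83415)
flip (14531/83415) -> (83415/14531): both odd, 14531 mod 4 = 3, 83415 mod 4 = 3, so the flip contributes -1; sign now +1
(83415/14531): 83415 mod 14531 = 10760, so (83415/14531) = (10760/14531)
factor out 2^3: 10760 = 2^3·1345; with 14531 mod 8 = 3, (2/14531) = -1; sign now -1; continue with (1345/14531)
flip (1345/14531) -> (14531/1345): both odd, 1345 mod 4 = 1, 14531 mod 4 = 3, so the flip contributes +1; sign now -1
(14531/1345): 14531 mod 1345 = 1081, so (14531/1345) = (1081/1345)
flip (1081/1345) -> (1345/1081): both odd, 1081 mod 4 = 1, 1345 mod 4 = 1, so the flip contributes +1; sign now -1
(1345/1081): 1345 mod 1081 = 264, so (1345/1081) = (264/1081)
factor out 2^3: 264 = 2^3·33; with 1081 mod 8 = 1, (2/1081) = +1; sign now -1; continue with (33/1081)
flip (33/1081) -> (1081/33): both odd, 33 mod 4 = 1, 1081 mod 4 = 1, so the flip contributes +1; sign now -1
(1081/33): 1081 mod 33 = 25, so (1081/33) = (25/33)
flip (25/33) -> (33/25): both odd, 25 mod 4 = 1, 33 mod 4 = 1, so the flip contributes +1; sign now -1
(33/25): 33 mod 25 = 8, so (33/25) = (8/25)
factor out 2^3: 8 = 2^3·1; with 25 mod 8 = 1, (2/25) = +1; sign now -1; continue with (1/25)
reached (1/25) = 1, so the symbol is -1

-1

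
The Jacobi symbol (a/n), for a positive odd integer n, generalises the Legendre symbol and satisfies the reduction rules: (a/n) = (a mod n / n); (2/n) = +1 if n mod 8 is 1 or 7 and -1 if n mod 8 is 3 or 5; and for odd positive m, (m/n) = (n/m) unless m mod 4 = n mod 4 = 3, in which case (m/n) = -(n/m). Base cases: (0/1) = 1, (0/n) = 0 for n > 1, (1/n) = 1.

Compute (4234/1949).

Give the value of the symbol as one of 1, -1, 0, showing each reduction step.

1

(4234/1949): 4234 mod 1949 = 336, so (4234/1949) = (336/1949)
factor out 2^4: 336 = 2^4·21; with 1949 mod 8 = 5, (2/1949) = -1; sign now +1; continue with (21/1949)
flip (21/1949) -> (1949/21): both odd, 21 mod 4 = 1, 1949 mod 4 = 1, so the flip contributes +1; sign now +1
(1949/21): 1949 mod 21 = 17, so (1949/21) = (17/21)
flip (17/21) -> (21/17): both odd, 17 mod 4 = 1, 21 mod 4 = 1, so the flip contributes +1; sign now +1
(21/17): 21 mod 17 = 4, so (21/17) = (4/17)
factor out 2^2: 4 = 2^2·1; with 17 mod 8 = 1, (2/17) = +1; sign now +1; continue with (1/17)
reached (1/17) = 1, so the symbol is +1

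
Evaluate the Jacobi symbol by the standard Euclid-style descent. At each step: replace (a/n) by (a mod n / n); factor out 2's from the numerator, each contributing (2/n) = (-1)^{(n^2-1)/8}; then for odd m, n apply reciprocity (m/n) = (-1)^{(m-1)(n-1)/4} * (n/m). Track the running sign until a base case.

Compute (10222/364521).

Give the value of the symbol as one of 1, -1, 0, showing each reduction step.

-1

10222 = 2^1·5111; (2/364521) = +1 since 364521 mod 8 = 1, so (10222/364521) = (+1)^1·(5111/364521); sign now +1
reciprocity: (5111/364521) = +1·(364521/5111) since 5111 mod 4 = 3, 364521 mod 4 = 1; sign now +1
(364521/5111) = (1640/5111)   [reduce mod 5111]
1640 = 2^3·205; (2/5111) = +1 since 5111 mod 8 = 7, so (1640/5111) = (+1)^3·(205/5111); sign now +1
reciprocity: (205/5111) = +1·(5111/205) since 205 mod 4 = 1, 5111 mod 4 = 3; sign now +1
(5111/205) = (191/205)   [reduce mod 205]
reciprocity: (191/205) = +1·(205/191) since 191 mod 4 = 3, 205 mod 4 = 1; sign now +1
(205/191) = (14/191)   [reduce mod 191]
14 = 2^1·7; (2/191) = +1 since 191 mod 8 = 7, so (14/191) = (+1)^1·(7/191); sign now +1
reciprocity: (7/191) = -1·(191/7) since 7 mod 4 = 3, 191 mod 4 = 3; sign now -1
(191/7) = (2/7)   [reduce mod 7]
2 = 2^1·1; (2/7) = +1 since 7 mod 8 = 7, so (2/7) = (+1)^1·(1/7); sign now -1
(1/7) = 1; final value = sign = -1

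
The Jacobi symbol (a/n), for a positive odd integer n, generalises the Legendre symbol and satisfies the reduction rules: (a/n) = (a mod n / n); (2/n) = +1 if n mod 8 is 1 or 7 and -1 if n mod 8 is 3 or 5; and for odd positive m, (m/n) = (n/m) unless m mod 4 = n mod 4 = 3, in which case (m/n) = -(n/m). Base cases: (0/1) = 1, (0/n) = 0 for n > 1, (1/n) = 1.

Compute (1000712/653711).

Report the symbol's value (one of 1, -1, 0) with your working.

-1

(1000712/653711) = (347001/653711)   [reduce mod 653711]
reciprocity: (347001/653711) = +1·(653711/347001) since 347001 mod 4 = 1, 653711 mod 4 = 3; sign now +1
(653711/347001) = (306710/347001)   [reduce mod 347001]
306710 = 2^1·153355; (2/347001) = +1 since 347001 mod 8 = 1, so (306710/347001) = (+1)^1·(153355/347001); sign now +1
reciprocity: (153355/347001) = +1·(347001/153355) since 153355 mod 4 = 3, 347001 mod 4 = 1; sign now +1
(347001/153355) = (40291/153355)   [reduce mod 153355]
reciprocity: (40291/153355) = -1·(153355/40291) since 40291 mod 4 = 3, 153355 mod 4 = 3; sign now -1
(153355/40291) = (32482/40291)   [reduce mod 40291]
32482 = 2^1·16241; (2/40291) = -1 since 40291 mod 8 = 3, so (32482/40291) = (-1)^1·(16241/40291); sign now +1
reciprocity: (16241/40291) = +1·(40291/16241) since 16241 mod 4 = 1, 40291 mod 4 = 3; sign now +1
(40291/16241) = (7809/16241)   [reduce mod 16241]
reciprocity: (7809/16241) = +1·(16241/7809) since 7809 mod 4 = 1, 16241 mod 4 = 1; sign now +1
(16241/7809) = (623/7809)   [reduce mod 7809]
reciprocity: (623/7809) = +1·(7809/623) since 623 mod 4 = 3, 7809 mod 4 = 1; sign now +1
(7809/623) = (333/623)   [reduce mod 623]
reciprocity: (333/623) = +1·(623/333) since 333 mod 4 = 1, 623 mod 4 = 3; sign now +1
(623/333) = (290/333)   [reduce mod 333]
290 = 2^1·145; (2/333) = -1 since 333 mod 8 = 5, so (290/333) = (-1)^1·(145/333); sign now -1
reciprocity: (145/333) = +1·(333/145) since 145 mod 4 = 1, 333 mod 4 = 1; sign now -1
(333/145) = (43/145)   [reduce mod 145]
reciprocity: (43/145) = +1·(145/43) since 43 mod 4 = 3, 145 mod 4 = 1; sign now -1
(145/43) = (16/43)   [reduce mod 43]
16 = 2^4·1; (2/43) = -1 since 43 mod 8 = 3, so (16/43) = (-1)^4·(1/43); sign now -1
(1/43) = 1; final value = sign = -1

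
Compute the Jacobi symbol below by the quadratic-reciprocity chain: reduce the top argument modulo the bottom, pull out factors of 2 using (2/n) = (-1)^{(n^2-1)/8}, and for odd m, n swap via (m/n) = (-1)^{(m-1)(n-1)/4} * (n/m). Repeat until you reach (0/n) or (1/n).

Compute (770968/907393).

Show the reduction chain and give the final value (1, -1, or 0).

factor out 2^3: 770968 = 2^3·96371; with 907393 mod 8 = 1, (2/907393) = +1; sign now +1; continue with (96371/907393)
flip (96371/907393) -> (907393/96371): both odd, 96371 mod 4 = 3, 907393 mod 4 = 1, so the flip contributes +1; sign now +1
(907393/96371): 907393 mod 96371 = 40054, so (907393/96371) = (40054/96371)
factor out 2^1: 40054 = 2^1·20027; with 96371 mod 8 = 3, (2/96371) = -1; sign now -1; continue with (20027/96371)
flip (20027/96371) -> (96371/20027): both odd, 20027 mod 4 = 3, 96371 mod 4 = 3, so the flip contributes -1; sign now +1
(96371/20027): 96371 mod 20027 = 16263, so (96371/20027) = (16263/20027)
flip (16263/20027) -> (20027/16263): both odd, 16263 mod 4 = 3, 20027 mod 4 = 3, so the flip contributes -1; sign now -1
(20027/16263): 20027 mod 16263 = 3764, so (20027/16263) = (3764/16263)
factor out 2^2: 3764 = 2^2·941; with 16263 mod 8 = 7, (2/16263) = +1; sign now -1; continue with (941/16263)
flip (941/16263) -> (16263/941): both odd, 941 mod 4 = 1, 16263 mod 4 = 3, so the flip contributes +1; sign now -1
(16263/941): 16263 mod 941 = 266, so (16263/941) = (266/941)
factor out 2^1: 266 = 2^1·133; with 941 mod 8 = 5, (2/941) = -1; sign now +1; continue with (133/941)
flip (133/941) -> (941/133): both odd, 133 mod 4 = 1, 941 mod 4 = 1, so the flip contributes +1; sign now +1
(941/133): 941 mod 133 = 10, so (941/133) = (10/133)
factor out 2^1: 10 = 2^1·5; with 133 mod 8 = 5, (2/133) = -1; sign now -1; continue with (5/133)
flip (5/133) -> (133/5): both odd, 5 mod 4 = 1, 133 mod 4 = 1, so the flip contributes +1; sign now -1
(133/5): 133 mod 5 = 3, so (133/5) = (3/5)
flip (3/5) -> (5/3): both odd, 3 mod 4 = 3, 5 mod 4 = 1, so the flip contributes +1; sign now -1
(5/3): 5 mod 3 = 2, so (5/3) = (2/3)
factor out 2^1: 2 = 2^1·1; with 3 mod 8 = 3, (2/3) = -1; sign now +1; continue with (1/3)
reached (1/3) = 1, so the symbol is +1

1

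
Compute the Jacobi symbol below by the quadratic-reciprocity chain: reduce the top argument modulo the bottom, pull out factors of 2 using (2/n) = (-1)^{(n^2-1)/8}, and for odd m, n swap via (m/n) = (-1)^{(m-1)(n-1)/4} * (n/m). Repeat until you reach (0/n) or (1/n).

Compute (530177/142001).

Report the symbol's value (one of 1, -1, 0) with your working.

-1

(530177/142001) = (104174/142001)   [reduce mod 142001]
104174 = 2^1·52087; (2/142001) = +1 since 142001 mod 8 = 1, so (104174/142001) = (+1)^1·(52087/142001); sign now +1
reciprocity: (52087/142001) = +1·(142001/52087) since 52087 mod 4 = 3, 142001 mod 4 = 1; sign now +1
(142001/52087) = (37827/52087)   [reduce mod 52087]
reciprocity: (37827/52087) = -1·(52087/37827) since 37827 mod 4 = 3, 52087 mod 4 = 3; sign now -1
(52087/37827) = (14260/37827)   [reduce mod 37827]
14260 = 2^2·3565; (2/37827) = -1 since 37827 mod 8 = 3, so (14260/37827) = (-1)^2·(3565/37827); sign now -1
reciprocity: (3565/37827) = +1·(37827/3565) since 3565 mod 4 = 1, 37827 mod 4 = 3; sign now -1
(37827/3565) = (2177/3565)   [reduce mod 3565]
reciprocity: (2177/3565) = +1·(3565/2177) since 2177 mod 4 = 1, 3565 mod 4 = 1; sign now -1
(3565/2177) = (1388/2177)   [reduce mod 2177]
1388 = 2^2·347; (2/2177) = +1 since 2177 mod 8 = 1, so (1388/2177) = (+1)^2·(347/2177); sign now -1
reciprocity: (347/2177) = +1·(2177/347) since 347 mod 4 = 3, 2177 mod 4 = 1; sign now -1
(2177/347) = (95/347)   [reduce mod 347]
reciprocity: (95/347) = -1·(347/95) since 95 mod 4 = 3, 347 mod 4 = 3; sign now +1
(347/95) = (62/95)   [reduce mod 95]
62 = 2^1·31; (2/95) = +1 since 95 mod 8 = 7, so (62/95) = (+1)^1·(31/95); sign now +1
reciprocity: (31/95) = -1·(95/31) since 31 mod 4 = 3, 95 mod 4 = 3; sign now -1
(95/31) = (2/31)   [reduce mod 31]
2 = 2^1·1; (2/31) = +1 since 31 mod 8 = 7, so (2/31) = (+1)^1·(1/31); sign now -1
(1/31) = 1; final value = sign = -1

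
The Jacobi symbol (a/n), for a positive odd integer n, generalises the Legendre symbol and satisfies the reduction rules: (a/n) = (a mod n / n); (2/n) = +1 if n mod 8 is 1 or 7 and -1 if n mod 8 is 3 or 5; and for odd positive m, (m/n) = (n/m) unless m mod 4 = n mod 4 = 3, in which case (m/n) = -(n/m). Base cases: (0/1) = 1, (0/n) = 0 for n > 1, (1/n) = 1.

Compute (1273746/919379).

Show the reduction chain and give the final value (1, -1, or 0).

-1

(1273746/919379) = (354367/919379)   [reduce mod 919379]
reciprocity: (354367/919379) = -1·(919379/354367) since 354367 mod 4 = 3, 919379 mod 4 = 3; sign now -1
(919379/354367) = (210645/354367)   [reduce mod 354367]
reciprocity: (210645/354367) = +1·(354367/210645) since 210645 mod 4 = 1, 354367 mod 4 = 3; sign now -1
(354367/210645) = (143722/210645)   [reduce mod 210645]
143722 = 2^1·71861; (2/210645) = -1 since 210645 mod 8 = 5, so (143722/210645) = (-1)^1·(71861/210645); sign now +1
reciprocity: (71861/210645) = +1·(210645/71861) since 71861 mod 4 = 1, 210645 mod 4 = 1; sign now +1
(210645/71861) = (66923/71861)   [reduce mod 71861]
reciprocity: (66923/71861) = +1·(71861/66923) since 66923 mod 4 = 3, 71861 mod 4 = 1; sign now +1
(71861/66923) = (4938/66923)   [reduce mod 66923]
4938 = 2^1·2469; (2/66923) = -1 since 66923 mod 8 = 3, so (4938/66923) = (-1)^1·(2469/66923); sign now -1
reciprocity: (2469/66923) = +1·(66923/2469) since 2469 mod 4 = 1, 66923 mod 4 = 3; sign now -1
(66923/2469) = (260/2469)   [reduce mod 2469]
260 = 2^2·65; (2/2469) = -1 since 2469 mod 8 = 5, so (260/2469) = (-1)^2·(65/2469); sign now -1
reciprocity: (65/2469) = +1·(2469/65) since 65 mod 4 = 1, 2469 mod 4 = 1; sign now -1
(2469/65) = (64/65)   [reduce mod 65]
64 = 2^6·1; (2/65) = +1 since 65 mod 8 = 1, so (64/65) = (+1)^6·(1/65); sign now -1
(1/65) = 1; final value = sign = -1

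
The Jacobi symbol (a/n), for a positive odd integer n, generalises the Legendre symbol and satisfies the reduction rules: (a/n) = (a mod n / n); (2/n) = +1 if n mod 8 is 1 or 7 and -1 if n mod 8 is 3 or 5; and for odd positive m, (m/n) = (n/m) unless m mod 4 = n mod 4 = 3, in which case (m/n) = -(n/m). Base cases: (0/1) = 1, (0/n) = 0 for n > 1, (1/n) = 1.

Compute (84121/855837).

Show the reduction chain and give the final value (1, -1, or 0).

reciprocity: (84121/855837) = +1·(855837/84121) since 84121 mod 4 = 1, 855837 mod 4 = 1; sign now +1
(855837/84121) = (14627/84121)   [reduce mod 84121]
reciprocity: (14627/84121) = +1·(84121/14627) since 14627 mod 4 = 3, 84121 mod 4 = 1; sign now +1
(84121/14627) = (10986/14627)   [reduce mod 14627]
10986 = 2^1·5493; (2/14627) = -1 since 14627 mod 8 = 3, so (10986/14627) = (-1)^1·(5493/14627); sign now -1
reciprocity: (5493/14627) = +1·(14627/5493) since 5493 mod 4 = 1, 14627 mod 4 = 3; sign now -1
(14627/5493) = (3641/5493)   [reduce mod 5493]
reciprocity: (3641/5493) = +1·(5493/3641) since 3641 mod 4 = 1, 5493 mod 4 = 1; sign now -1
(5493/3641) = (1852/3641)   [reduce mod 3641]
1852 = 2^2·463; (2/3641) = +1 since 3641 mod 8 = 1, so (1852/3641) = (+1)^2·(463/3641); sign now -1
reciprocity: (463/3641) = +1·(3641/463) since 463 mod 4 = 3, 3641 mod 4 = 1; sign now -1
(3641/463) = (400/463)   [reduce mod 463]
400 = 2^4·25; (2/463) = +1 since 463 mod 8 = 7, so (400/463) = (+1)^4·(25/463); sign now -1
reciprocity: (25/463) = +1·(463/25) since 25 mod 4 = 1, 463 mod 4 = 3; sign now -1
(463/25) = (13/25)   [reduce mod 25]
reciprocity: (13/25) = +1·(25/13) since 13 mod 4 = 1, 25 mod 4 = 1; sign now -1
(25/13) = (12/13)   [reduce mod 13]
12 = 2^2·3; (2/13) = -1 since 13 mod 8 = 5, so (12/13) = (-1)^2·(3/13); sign now -1
reciprocity: (3/13) = +1·(13/3) since 3 mod 4 = 3, 13 mod 4 = 1; sign now -1
(13/3) = (1/3)   [reduce mod 3]
(1/3) = 1; final value = sign = -1

-1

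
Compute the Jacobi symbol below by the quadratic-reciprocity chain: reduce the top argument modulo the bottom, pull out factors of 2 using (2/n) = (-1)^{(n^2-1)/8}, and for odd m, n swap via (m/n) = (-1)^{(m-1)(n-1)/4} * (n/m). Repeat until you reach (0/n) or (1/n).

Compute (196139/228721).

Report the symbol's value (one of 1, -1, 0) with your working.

reciprocity: (196139/228721) = +1·(228721/196139) since 196139 mod 4 = 3, 228721 mod 4 = 1; sign now +1
(228721/196139) = (32582/196139)   [reduce mod 196139]
32582 = 2^1·16291; (2/196139) = -1 since 196139 mod 8 = 3, so (32582/196139) = (-1)^1·(16291/196139); sign now -1
reciprocity: (16291/196139) = -1·(196139/16291) since 16291 mod 4 = 3, 196139 mod 4 = 3; sign now +1
(196139/16291) = (647/16291)   [reduce mod 16291]
reciprocity: (647/16291) = -1·(16291/647) since 647 mod 4 = 3, 16291 mod 4 = 3; sign now -1
(16291/647) = (116/647)   [reduce mod 647]
116 = 2^2·29; (2/647) = +1 since 647 mod 8 = 7, so (116/647) = (+1)^2·(29/647); sign now -1
reciprocity: (29/647) = +1·(647/29) since 29 mod 4 = 1, 647 mod 4 = 3; sign now -1
(647/29) = (9/29)   [reduce mod 29]
reciprocity: (9/29) = +1·(29/9) since 9 mod 4 = 1, 29 mod 4 = 1; sign now -1
(29/9) = (2/9)   [reduce mod 9]
2 = 2^1·1; (2/9) = +1 since 9 mod 8 = 1, so (2/9) = (+1)^1·(1/9); sign now -1
(1/9) = 1; final value = sign = -1

-1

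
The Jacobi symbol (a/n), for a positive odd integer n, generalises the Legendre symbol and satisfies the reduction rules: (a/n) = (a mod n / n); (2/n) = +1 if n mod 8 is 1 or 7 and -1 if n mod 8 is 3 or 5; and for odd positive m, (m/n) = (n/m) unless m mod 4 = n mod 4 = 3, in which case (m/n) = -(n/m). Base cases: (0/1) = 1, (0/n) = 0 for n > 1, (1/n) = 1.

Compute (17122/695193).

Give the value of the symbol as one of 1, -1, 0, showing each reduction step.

17122 = 2^1·8561; (2/695193) = +1 since 695193 mod 8 = 1, so (17122/695193) = (+1)^1·(8561/695193); sign now +1
reciprocity: (8561/695193) = +1·(695193/8561) since 8561 mod 4 = 1, 695193 mod 4 = 1; sign now +1
(695193/8561) = (1752/8561)   [reduce mod 8561]
1752 = 2^3·219; (2/8561) = +1 since 8561 mod 8 = 1, so (1752/8561) = (+1)^3·(219/8561); sign now +1
reciprocity: (219/8561) = +1·(8561/219) since 219 mod 4 = 3, 8561 mod 4 = 1; sign now +1
(8561/219) = (20/219)   [reduce mod 219]
20 = 2^2·5; (2/219) = -1 since 219 mod 8 = 3, so (20/219) = (-1)^2·(5/219); sign now +1
reciprocity: (5/219) = +1·(219/5) since 5 mod 4 = 1, 219 mod 4 = 3; sign now +1
(219/5) = (4/5)   [reduce mod 5]
4 = 2^2·1; (2/5) = -1 since 5 mod 8 = 5, so (4/5) = (-1)^2·(1/5); sign now +1
(1/5) = 1; final value = sign = +1

1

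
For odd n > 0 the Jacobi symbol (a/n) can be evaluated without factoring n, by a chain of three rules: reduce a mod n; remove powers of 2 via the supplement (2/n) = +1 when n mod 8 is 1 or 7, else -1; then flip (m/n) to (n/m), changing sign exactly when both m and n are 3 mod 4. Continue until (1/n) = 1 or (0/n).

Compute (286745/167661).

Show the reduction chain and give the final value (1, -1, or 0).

(286745/167661): 286745 mod 167661 = 119084, so (286745/167661) = (119084/167661)
factor out 2^2: 119084 = 2^2·29771; with 167661 mod 8 = 5, (2/167661) = -1; sign now +1; continue with (29771/167661)
flip (29771/167661) -> (167661/29771): both odd, 29771 mod 4 = 3, 167661 mod 4 = 1, so the flip contributes +1; sign now +1
(167661/29771): 167661 mod 29771 = 18806, so (167661/29771) = (18806/29771)
factor out 2^1: 18806 = 2^1·9403; with 29771 mod 8 = 3, (2/29771) = -1; sign now -1; continue with (9403/29771)
flip (9403/29771) -> (29771/9403): both odd, 9403 mod 4 = 3, 29771 mod 4 = 3, so the flip contributes -1; sign now +1
(29771/9403): 29771 mod 9403 = 1562, so (29771/9403) = (1562/9403)
factor out 2^1: 1562 = 2^1·781; with 9403 mod 8 = 3, (2/9403) = -1; sign now -1; continue with (781/9403)
flip (781/9403) -> (9403/781): both odd, 781 mod 4 = 1, 9403 mod 4 = 3, so the flip contributes +1; sign now -1
(9403/781): 9403 mod 781 = 31, so (9403/781) = (31/781)
flip (31/781) -> (781/31): both odd, 31 mod 4 = 3, 781 mod 4 = 1, so the flip contributes +1; sign now -1
(781/31): 781 mod 31 = 6, so (781/31) = (6/31)
factor out 2^1: 6 = 2^1·3; with 31 mod 8 = 7, (2/31) = +1; sign now -1; continue with (3/31)
flip (3/31) -> (31/3): both odd, 3 mod 4 = 3, 31 mod 4 = 3, so the flip contributes -1; sign now +1
(31/3): 31 mod 3 = 1, so (31/3) = (1/3)
reached (1/3) = 1, so the symbol is +1

1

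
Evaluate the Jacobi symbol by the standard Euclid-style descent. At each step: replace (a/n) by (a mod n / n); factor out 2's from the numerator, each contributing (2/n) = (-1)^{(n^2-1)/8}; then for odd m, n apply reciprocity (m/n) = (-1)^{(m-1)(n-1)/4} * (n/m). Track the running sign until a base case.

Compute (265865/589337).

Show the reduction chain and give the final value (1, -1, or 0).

1

flip (265865/589337) -> (589337/265865): both odd, 265865 mod 4 = 1, 589337 mod 4 = 1, so the flip contributes +1; sign now +1
(589337/265865): 589337 mod 265865 = 57607, so (589337/265865) = (57607/265865)
flip (57607/265865) -> (265865/57607): both odd, 57607 mod 4 = 3, 265865 mod 4 = 1, so the flip contributes +1; sign now +1
(265865/57607): 265865 mod 57607 = 35437, so (265865/57607) = (35437/57607)
flip (35437/57607) -> (57607/35437): both odd, 35437 mod 4 = 1, 57607 mod 4 = 3, so the flip contributes +1; sign now +1
(57607/35437): 57607 mod 35437 = 22170, so (57607/35437) = (22170/35437)
factor out 2^1: 22170 = 2^1·11085; with 35437 mod 8 = 5, (2/35437) = -1; sign now -1; continue with (11085/35437)
flip (11085/35437) -> (35437/11085): both odd, 11085 mod 4 = 1, 35437 mod 4 = 1, so the flip contributes +1; sign now -1
(35437/11085): 35437 mod 11085 = 2182, so (35437/11085) = (2182/11085)
factor out 2^1: 2182 = 2^1·1091; with 11085 mod 8 = 5, (2/11085) = -1; sign now +1; continue with (1091/11085)
flip (1091/11085) -> (11085/1091): both odd, 1091 mod 4 = 3, 11085 mod 4 = 1, so the flip contributes +1; sign now +1
(11085/1091): 11085 mod 1091 = 175, so (11085/1091) = (175/1091)
flip (175/1091) -> (1091/175): both odd, 175 mod 4 = 3, 1091 mod 4 = 3, so the flip contributes -1; sign now -1
(1091/175): 1091 mod 175 = 41, so (1091/175) = (41/175)
flip (41/175) -> (175/41): both odd, 41 mod 4 = 1, 175 mod 4 = 3, so the flip contributes +1; sign now -1
(175/41): 175 mod 41 = 11, so (175/41) = (11/41)
flip (11/41) -> (41/11): both odd, 11 mod 4 = 3, 41 mod 4 = 1, so the flip contributes +1; sign now -1
(41/11): 41 mod 11 = 8, so (41/11) = (8/11)
factor out 2^3: 8 = 2^3·1; with 11 mod 8 = 3, (2/11) = -1; sign now +1; continue with (1/11)
reached (1/11) = 1, so the symbol is +1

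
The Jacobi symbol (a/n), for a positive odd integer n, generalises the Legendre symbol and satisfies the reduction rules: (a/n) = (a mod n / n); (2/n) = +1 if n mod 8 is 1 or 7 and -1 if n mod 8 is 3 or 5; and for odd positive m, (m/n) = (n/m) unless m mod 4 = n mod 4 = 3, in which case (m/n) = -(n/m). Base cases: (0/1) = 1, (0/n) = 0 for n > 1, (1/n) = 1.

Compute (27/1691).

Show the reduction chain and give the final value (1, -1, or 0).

reciprocity: (27/1691) = -1·(1691/27) since 27 mod 4 = 3, 1691 mod 4 = 3; sign now -1
(1691/27) = (17/27)   [reduce mod 27]
reciprocity: (17/27) = +1·(27/17) since 17 mod 4 = 1, 27 mod 4 = 3; sign now -1
(27/17) = (10/17)   [reduce mod 17]
10 = 2^1·5; (2/17) = +1 since 17 mod 8 = 1, so (10/17) = (+1)^1·(5/17); sign now -1
reciprocity: (5/17) = +1·(17/5) since 5 mod 4 = 1, 17 mod 4 = 1; sign now -1
(17/5) = (2/5)   [reduce mod 5]
2 = 2^1·1; (2/5) = -1 since 5 mod 8 = 5, so (2/5) = (-1)^1·(1/5); sign now +1
(1/5) = 1; final value = sign = +1

1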